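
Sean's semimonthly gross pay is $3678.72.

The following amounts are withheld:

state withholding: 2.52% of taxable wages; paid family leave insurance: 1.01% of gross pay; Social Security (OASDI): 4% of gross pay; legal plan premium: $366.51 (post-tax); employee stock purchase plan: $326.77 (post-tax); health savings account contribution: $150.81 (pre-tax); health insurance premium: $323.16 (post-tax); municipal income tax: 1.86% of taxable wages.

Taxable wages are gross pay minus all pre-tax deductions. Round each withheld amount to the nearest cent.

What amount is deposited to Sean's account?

$2172.64

Health savings account contribution: $150.81
Taxable wages = $3678.72 − $150.81 = $3527.91
Municipal income tax: $3527.91 × 0.0186 = $65.62
State withholding: $3527.91 × 0.0252 = $88.90
Social Security (OASDI): $3678.72 × 0.04 = $147.15
Paid family leave insurance: $3678.72 × 0.0101 = $37.16
Legal plan premium: $366.51
Employee stock purchase plan: $326.77
Health insurance premium: $323.16
Total deductions = $150.81 + $65.62 + $88.90 + $147.15 + $37.16 + $366.51 + $326.77 + $323.16 = $1506.08
Net pay = $3678.72 − $1506.08 = $2172.64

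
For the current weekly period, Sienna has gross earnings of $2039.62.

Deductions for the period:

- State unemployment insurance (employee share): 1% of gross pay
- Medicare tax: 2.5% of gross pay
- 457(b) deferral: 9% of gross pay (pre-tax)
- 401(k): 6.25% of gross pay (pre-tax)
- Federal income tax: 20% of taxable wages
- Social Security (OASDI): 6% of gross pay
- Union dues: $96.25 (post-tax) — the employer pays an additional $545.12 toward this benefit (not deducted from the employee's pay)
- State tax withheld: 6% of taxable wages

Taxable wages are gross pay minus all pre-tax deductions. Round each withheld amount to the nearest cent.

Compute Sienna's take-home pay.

$989.13

457(b) deferral: $2039.62 × 0.09 = $183.57
401(k): $2039.62 × 0.0625 = $127.48
Pre-tax total = $183.57 + $127.48 = $311.05
Taxable wages = $2039.62 − $311.05 = $1728.57
State tax withheld: $1728.57 × 0.06 = $103.71
Federal income tax: $1728.57 × 0.2 = $345.71
Social Security (OASDI): $2039.62 × 0.06 = $122.38
Medicare tax: $2039.62 × 0.025 = $50.99
State unemployment insurance (employee share): $2039.62 × 0.01 = $20.40
Union dues: $96.25
(Employer's $545.12 toward union dues is not withheld from the employee.)
Total deductions = $183.57 + $127.48 + $103.71 + $345.71 + $122.38 + $50.99 + $20.40 + $96.25 = $1050.49
Net pay = $2039.62 − $1050.49 = $989.13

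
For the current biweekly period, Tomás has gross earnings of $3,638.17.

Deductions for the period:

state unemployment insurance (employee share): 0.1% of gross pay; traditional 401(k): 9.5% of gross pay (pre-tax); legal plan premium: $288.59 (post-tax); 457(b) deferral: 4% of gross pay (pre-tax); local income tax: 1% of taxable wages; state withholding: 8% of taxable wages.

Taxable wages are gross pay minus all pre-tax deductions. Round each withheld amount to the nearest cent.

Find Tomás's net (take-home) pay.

457(b) deferral: $3,638.17 × 0.04 = $145.53
Traditional 401(k): $3,638.17 × 0.095 = $345.63
Pre-tax total = $145.53 + $345.63 = $491.16
Taxable wages = $3,638.17 − $491.16 = $3,147.01
State withholding: $3,147.01 × 0.08 = $251.76
Local income tax: $3,147.01 × 0.01 = $31.47
State unemployment insurance (employee share): $3,638.17 × 0.001 = $3.64
Legal plan premium: $288.59
Total deductions = $145.53 + $345.63 + $251.76 + $31.47 + $3.64 + $288.59 = $1,066.62
Net pay = $3,638.17 − $1,066.62 = $2,571.55

$2,571.55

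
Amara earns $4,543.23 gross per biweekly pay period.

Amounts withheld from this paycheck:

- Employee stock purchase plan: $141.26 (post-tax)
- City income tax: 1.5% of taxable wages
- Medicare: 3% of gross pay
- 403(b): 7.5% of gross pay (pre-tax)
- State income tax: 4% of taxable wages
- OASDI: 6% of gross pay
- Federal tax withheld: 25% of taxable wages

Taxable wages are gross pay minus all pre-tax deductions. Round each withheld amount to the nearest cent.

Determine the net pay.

$2,370.58

403(b): $4,543.23 × 0.075 = $340.74
Taxable wages = $4,543.23 − $340.74 = $4,202.49
State income tax: $4,202.49 × 0.04 = $168.10
City income tax: $4,202.49 × 0.015 = $63.04
Federal tax withheld: $4,202.49 × 0.25 = $1,050.62
Medicare: $4,543.23 × 0.03 = $136.30
OASDI: $4,543.23 × 0.06 = $272.59
Employee stock purchase plan: $141.26
Total deductions = $340.74 + $168.10 + $63.04 + $1,050.62 + $136.30 + $272.59 + $141.26 = $2,172.65
Net pay = $4,543.23 − $2,172.65 = $2,370.58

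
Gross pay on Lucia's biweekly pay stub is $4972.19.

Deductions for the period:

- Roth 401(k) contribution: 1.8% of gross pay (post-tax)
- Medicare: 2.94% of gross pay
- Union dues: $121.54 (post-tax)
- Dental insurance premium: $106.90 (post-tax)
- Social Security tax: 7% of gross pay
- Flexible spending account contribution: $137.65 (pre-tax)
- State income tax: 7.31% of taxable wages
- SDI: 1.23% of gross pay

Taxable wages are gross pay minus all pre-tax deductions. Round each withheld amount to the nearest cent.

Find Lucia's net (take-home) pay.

$3607.81

Flexible spending account contribution: $137.65
Taxable wages = $4972.19 − $137.65 = $4834.54
State income tax: $4834.54 × 0.0731 = $353.40
SDI: $4972.19 × 0.0123 = $61.16
Social Security tax: $4972.19 × 0.07 = $348.05
Medicare: $4972.19 × 0.0294 = $146.18
Roth 401(k) contribution: $4972.19 × 0.018 = $89.50
Union dues: $121.54
Dental insurance premium: $106.90
Total deductions = $137.65 + $353.40 + $61.16 + $348.05 + $146.18 + $89.50 + $121.54 + $106.90 = $1364.38
Net pay = $4972.19 − $1364.38 = $3607.81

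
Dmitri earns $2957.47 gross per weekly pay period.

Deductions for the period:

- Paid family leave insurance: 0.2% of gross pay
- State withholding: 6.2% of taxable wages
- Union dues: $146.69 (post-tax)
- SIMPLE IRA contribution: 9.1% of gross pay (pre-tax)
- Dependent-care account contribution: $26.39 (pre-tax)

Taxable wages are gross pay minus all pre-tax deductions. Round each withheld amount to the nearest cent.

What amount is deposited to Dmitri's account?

$2344.31

Dependent-care account contribution: $26.39
SIMPLE IRA contribution: $2957.47 × 0.091 = $269.13
Pre-tax total = $26.39 + $269.13 = $295.52
Taxable wages = $2957.47 − $295.52 = $2661.95
State withholding: $2661.95 × 0.062 = $165.04
Paid family leave insurance: $2957.47 × 0.002 = $5.91
Union dues: $146.69
Total deductions = $26.39 + $269.13 + $165.04 + $5.91 + $146.69 = $613.16
Net pay = $2957.47 − $613.16 = $2344.31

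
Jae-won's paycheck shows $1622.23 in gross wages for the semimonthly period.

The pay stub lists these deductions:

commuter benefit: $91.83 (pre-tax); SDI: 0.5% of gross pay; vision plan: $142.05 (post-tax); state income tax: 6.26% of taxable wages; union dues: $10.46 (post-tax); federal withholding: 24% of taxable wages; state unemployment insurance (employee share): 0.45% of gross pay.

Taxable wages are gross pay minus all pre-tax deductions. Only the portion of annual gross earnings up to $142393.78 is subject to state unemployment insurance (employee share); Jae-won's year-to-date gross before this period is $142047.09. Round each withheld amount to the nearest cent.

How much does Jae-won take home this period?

Commuter benefit: $91.83
Taxable wages = $1622.23 − $91.83 = $1530.40
Federal withholding: $1530.40 × 0.24 = $367.30
State income tax: $1530.40 × 0.0626 = $95.80
State unemployment insurance (employee share): only $142393.78 − $142047.09 = $346.69 of this check is subject → $346.69 × 0.0045 = $1.56
SDI: $1622.23 × 0.005 = $8.11
Union dues: $10.46
Vision plan: $142.05
Total deductions = $91.83 + $367.30 + $95.80 + $1.56 + $8.11 + $10.46 + $142.05 = $717.11
Net pay = $1622.23 − $717.11 = $905.12

$905.12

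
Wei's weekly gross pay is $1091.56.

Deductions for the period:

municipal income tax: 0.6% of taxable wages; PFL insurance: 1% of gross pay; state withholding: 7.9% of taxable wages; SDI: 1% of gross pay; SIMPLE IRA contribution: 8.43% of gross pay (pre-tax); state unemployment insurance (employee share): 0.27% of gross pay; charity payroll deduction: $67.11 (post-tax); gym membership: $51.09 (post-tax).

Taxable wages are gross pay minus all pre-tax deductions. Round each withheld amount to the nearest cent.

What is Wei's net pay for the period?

$771.59

SIMPLE IRA contribution: $1091.56 × 0.0843 = $92.02
Taxable wages = $1091.56 − $92.02 = $999.54
State withholding: $999.54 × 0.079 = $78.96
Municipal income tax: $999.54 × 0.006 = $6.00
State unemployment insurance (employee share): $1091.56 × 0.0027 = $2.95
PFL insurance: $1091.56 × 0.01 = $10.92
SDI: $1091.56 × 0.01 = $10.92
Charity payroll deduction: $67.11
Gym membership: $51.09
Total deductions = $92.02 + $78.96 + $6.00 + $2.95 + $10.92 + $10.92 + $67.11 + $51.09 = $319.97
Net pay = $1091.56 − $319.97 = $771.59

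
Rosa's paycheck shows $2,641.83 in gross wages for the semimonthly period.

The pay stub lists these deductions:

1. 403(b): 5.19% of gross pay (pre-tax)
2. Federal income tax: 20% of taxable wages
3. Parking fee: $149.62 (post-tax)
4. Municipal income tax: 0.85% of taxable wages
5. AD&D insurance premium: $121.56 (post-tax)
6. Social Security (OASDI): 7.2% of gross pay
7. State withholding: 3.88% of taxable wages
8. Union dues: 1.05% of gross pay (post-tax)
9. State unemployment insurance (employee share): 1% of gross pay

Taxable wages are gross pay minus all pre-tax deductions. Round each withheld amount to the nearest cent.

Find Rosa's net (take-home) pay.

$1,369.76

403(b): $2,641.83 × 0.0519 = $137.11
Taxable wages = $2,641.83 − $137.11 = $2,504.72
State withholding: $2,504.72 × 0.0388 = $97.18
Municipal income tax: $2,504.72 × 0.0085 = $21.29
Federal income tax: $2,504.72 × 0.2 = $500.94
Social Security (OASDI): $2,641.83 × 0.072 = $190.21
State unemployment insurance (employee share): $2,641.83 × 0.01 = $26.42
AD&D insurance premium: $121.56
Parking fee: $149.62
Union dues: $2,641.83 × 0.0105 = $27.74
Total deductions = $137.11 + $97.18 + $21.29 + $500.94 + $190.21 + $26.42 + $121.56 + $149.62 + $27.74 = $1,272.07
Net pay = $2,641.83 − $1,272.07 = $1,369.76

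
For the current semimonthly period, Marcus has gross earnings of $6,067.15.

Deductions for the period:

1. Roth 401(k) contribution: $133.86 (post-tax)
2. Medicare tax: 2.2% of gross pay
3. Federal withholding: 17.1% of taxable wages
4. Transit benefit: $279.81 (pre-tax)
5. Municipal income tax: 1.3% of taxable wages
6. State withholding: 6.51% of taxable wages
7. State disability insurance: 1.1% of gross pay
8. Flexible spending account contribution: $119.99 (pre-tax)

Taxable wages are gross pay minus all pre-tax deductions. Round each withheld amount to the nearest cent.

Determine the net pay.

$3,921.53

Flexible spending account contribution: $119.99
Transit benefit: $279.81
Pre-tax total = $119.99 + $279.81 = $399.80
Taxable wages = $6,067.15 − $399.80 = $5,667.35
Municipal income tax: $5,667.35 × 0.013 = $73.68
State withholding: $5,667.35 × 0.0651 = $368.94
Federal withholding: $5,667.35 × 0.171 = $969.12
State disability insurance: $6,067.15 × 0.011 = $66.74
Medicare tax: $6,067.15 × 0.022 = $133.48
Roth 401(k) contribution: $133.86
Total deductions = $119.99 + $279.81 + $73.68 + $368.94 + $969.12 + $66.74 + $133.48 + $133.86 = $2,145.62
Net pay = $6,067.15 − $2,145.62 = $3,921.53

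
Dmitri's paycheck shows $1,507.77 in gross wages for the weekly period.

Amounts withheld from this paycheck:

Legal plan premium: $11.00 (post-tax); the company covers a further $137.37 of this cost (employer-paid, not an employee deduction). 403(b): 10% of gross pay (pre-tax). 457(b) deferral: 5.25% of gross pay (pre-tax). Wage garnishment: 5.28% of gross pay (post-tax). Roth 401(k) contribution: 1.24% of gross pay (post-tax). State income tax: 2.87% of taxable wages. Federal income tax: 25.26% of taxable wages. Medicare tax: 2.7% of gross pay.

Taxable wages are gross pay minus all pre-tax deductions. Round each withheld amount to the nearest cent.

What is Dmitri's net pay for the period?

457(b) deferral: $1,507.77 × 0.0525 = $79.16
403(b): $1,507.77 × 0.1 = $150.78
Pre-tax total = $79.16 + $150.78 = $229.94
Taxable wages = $1,507.77 − $229.94 = $1,277.83
State income tax: $1,277.83 × 0.0287 = $36.67
Federal income tax: $1,277.83 × 0.2526 = $322.78
Medicare tax: $1,507.77 × 0.027 = $40.71
Roth 401(k) contribution: $1,507.77 × 0.0124 = $18.70
Wage garnishment: $1,507.77 × 0.0528 = $79.61
Legal plan premium: $11.00
(Employer's $137.37 toward legal plan premium is not withheld from the employee.)
Total deductions = $79.16 + $150.78 + $36.67 + $322.78 + $40.71 + $18.70 + $79.61 + $11.00 = $739.41
Net pay = $1,507.77 − $739.41 = $768.36

$768.36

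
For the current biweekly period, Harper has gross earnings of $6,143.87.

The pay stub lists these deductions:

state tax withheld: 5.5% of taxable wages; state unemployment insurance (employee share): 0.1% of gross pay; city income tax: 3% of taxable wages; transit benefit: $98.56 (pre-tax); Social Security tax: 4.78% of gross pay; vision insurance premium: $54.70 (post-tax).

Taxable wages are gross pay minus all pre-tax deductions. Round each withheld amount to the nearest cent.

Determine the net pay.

$5,176.94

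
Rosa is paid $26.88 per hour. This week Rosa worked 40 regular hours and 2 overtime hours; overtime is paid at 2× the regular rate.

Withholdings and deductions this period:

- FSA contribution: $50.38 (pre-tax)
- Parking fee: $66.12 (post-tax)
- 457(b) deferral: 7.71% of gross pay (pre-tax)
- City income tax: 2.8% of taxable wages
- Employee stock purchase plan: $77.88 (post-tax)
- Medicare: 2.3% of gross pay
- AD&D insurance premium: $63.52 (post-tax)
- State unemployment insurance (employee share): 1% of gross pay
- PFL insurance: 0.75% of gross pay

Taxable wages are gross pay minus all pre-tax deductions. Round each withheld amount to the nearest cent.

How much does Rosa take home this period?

Regular pay: 40 × $26.88 = $1,075.20
Overtime pay: 2 × $26.88 × 2 = $107.52
Gross pay = $1,075.20 + $107.52 = $1,182.72
457(b) deferral: $1,182.72 × 0.0771 = $91.19
FSA contribution: $50.38
Pre-tax total = $91.19 + $50.38 = $141.57
Taxable wages = $1,182.72 − $141.57 = $1,041.15
City income tax: $1,041.15 × 0.028 = $29.15
PFL insurance: $1,182.72 × 0.0075 = $8.87
State unemployment insurance (employee share): $1,182.72 × 0.01 = $11.83
Medicare: $1,182.72 × 0.023 = $27.20
Employee stock purchase plan: $77.88
AD&D insurance premium: $63.52
Parking fee: $66.12
Total deductions = $91.19 + $50.38 + $29.15 + $8.87 + $11.83 + $27.20 + $77.88 + $63.52 + $66.12 = $426.14
Net pay = $1,182.72 − $426.14 = $756.58

$756.58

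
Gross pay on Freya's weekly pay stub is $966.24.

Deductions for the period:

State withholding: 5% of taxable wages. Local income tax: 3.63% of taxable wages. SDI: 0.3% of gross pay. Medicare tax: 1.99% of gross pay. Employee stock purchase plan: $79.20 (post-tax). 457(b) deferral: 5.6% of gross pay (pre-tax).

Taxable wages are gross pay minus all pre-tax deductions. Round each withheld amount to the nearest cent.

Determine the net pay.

$732.08

457(b) deferral: $966.24 × 0.056 = $54.11
Taxable wages = $966.24 − $54.11 = $912.13
Local income tax: $912.13 × 0.0363 = $33.11
State withholding: $912.13 × 0.05 = $45.61
SDI: $966.24 × 0.003 = $2.90
Medicare tax: $966.24 × 0.0199 = $19.23
Employee stock purchase plan: $79.20
Total deductions = $54.11 + $33.11 + $45.61 + $2.90 + $19.23 + $79.20 = $234.16
Net pay = $966.24 − $234.16 = $732.08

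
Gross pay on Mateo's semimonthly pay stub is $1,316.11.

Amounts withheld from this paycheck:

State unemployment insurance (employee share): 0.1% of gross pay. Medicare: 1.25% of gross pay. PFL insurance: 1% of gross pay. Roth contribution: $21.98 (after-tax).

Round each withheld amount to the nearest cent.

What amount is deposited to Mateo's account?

State unemployment insurance (employee share): $1,316.11 × 0.001 = $1.32
PFL insurance: $1,316.11 × 0.01 = $13.16
Medicare: $1,316.11 × 0.0125 = $16.45
Roth contribution: $21.98
Total deductions = $1.32 + $13.16 + $16.45 + $21.98 = $52.91
Net pay = $1,316.11 − $52.91 = $1,263.20

$1,263.20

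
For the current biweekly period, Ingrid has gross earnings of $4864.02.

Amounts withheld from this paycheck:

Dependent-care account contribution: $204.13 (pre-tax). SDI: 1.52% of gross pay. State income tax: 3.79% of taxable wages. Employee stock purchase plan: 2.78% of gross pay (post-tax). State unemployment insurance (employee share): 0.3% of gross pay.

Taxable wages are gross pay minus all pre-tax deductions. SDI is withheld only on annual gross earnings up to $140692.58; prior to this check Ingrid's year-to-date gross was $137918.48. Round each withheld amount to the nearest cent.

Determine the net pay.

$4291.30

Dependent-care account contribution: $204.13
Taxable wages = $4864.02 − $204.13 = $4659.89
State income tax: $4659.89 × 0.0379 = $176.61
State unemployment insurance (employee share): $4864.02 × 0.003 = $14.59
SDI: only $140692.58 − $137918.48 = $2774.10 of this check is subject → $2774.10 × 0.0152 = $42.17
Employee stock purchase plan: $4864.02 × 0.0278 = $135.22
Total deductions = $204.13 + $176.61 + $14.59 + $42.17 + $135.22 = $572.72
Net pay = $4864.02 − $572.72 = $4291.30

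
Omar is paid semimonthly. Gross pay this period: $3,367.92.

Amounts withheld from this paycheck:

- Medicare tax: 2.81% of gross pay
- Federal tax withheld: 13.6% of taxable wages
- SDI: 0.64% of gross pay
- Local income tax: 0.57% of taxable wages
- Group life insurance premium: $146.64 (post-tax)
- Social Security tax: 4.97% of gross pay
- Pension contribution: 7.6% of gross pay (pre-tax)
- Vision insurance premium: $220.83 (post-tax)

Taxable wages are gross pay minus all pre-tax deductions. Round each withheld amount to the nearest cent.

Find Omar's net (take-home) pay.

$2,019.94

Pension contribution: $3,367.92 × 0.076 = $255.96
Taxable wages = $3,367.92 − $255.96 = $3,111.96
Local income tax: $3,111.96 × 0.0057 = $17.74
Federal tax withheld: $3,111.96 × 0.136 = $423.23
Social Security tax: $3,367.92 × 0.0497 = $167.39
SDI: $3,367.92 × 0.0064 = $21.55
Medicare tax: $3,367.92 × 0.0281 = $94.64
Group life insurance premium: $146.64
Vision insurance premium: $220.83
Total deductions = $255.96 + $17.74 + $423.23 + $167.39 + $21.55 + $94.64 + $146.64 + $220.83 = $1,347.98
Net pay = $3,367.92 − $1,347.98 = $2,019.94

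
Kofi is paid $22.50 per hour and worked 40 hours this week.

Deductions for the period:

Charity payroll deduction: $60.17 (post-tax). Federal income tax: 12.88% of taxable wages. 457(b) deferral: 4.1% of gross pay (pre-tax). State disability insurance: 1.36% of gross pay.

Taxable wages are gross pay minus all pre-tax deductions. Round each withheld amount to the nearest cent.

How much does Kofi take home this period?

Gross pay: 40 × $22.50 = $900.00
457(b) deferral: $900.00 × 0.041 = $36.90
Taxable wages = $900.00 − $36.90 = $863.10
Federal income tax: $863.10 × 0.1288 = $111.17
State disability insurance: $900.00 × 0.0136 = $12.24
Charity payroll deduction: $60.17
Total deductions = $36.90 + $111.17 + $12.24 + $60.17 = $220.48
Net pay = $900.00 − $220.48 = $679.52

$679.52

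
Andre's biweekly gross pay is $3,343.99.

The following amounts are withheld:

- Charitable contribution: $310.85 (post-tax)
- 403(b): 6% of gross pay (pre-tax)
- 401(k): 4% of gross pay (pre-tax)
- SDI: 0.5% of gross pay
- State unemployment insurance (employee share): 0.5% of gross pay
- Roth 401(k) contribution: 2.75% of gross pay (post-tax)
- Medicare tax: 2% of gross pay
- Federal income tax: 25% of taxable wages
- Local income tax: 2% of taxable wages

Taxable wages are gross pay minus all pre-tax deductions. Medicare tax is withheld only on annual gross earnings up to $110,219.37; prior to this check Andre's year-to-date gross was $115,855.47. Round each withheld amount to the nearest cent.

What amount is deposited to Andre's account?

403(b): $3,343.99 × 0.06 = $200.64
401(k): $3,343.99 × 0.04 = $133.76
Pre-tax total = $200.64 + $133.76 = $334.40
Taxable wages = $3,343.99 − $334.40 = $3,009.59
Federal income tax: $3,009.59 × 0.25 = $752.40
Local income tax: $3,009.59 × 0.02 = $60.19
State unemployment insurance (employee share): $3,343.99 × 0.005 = $16.72
SDI: $3,343.99 × 0.005 = $16.72
Medicare tax: annual cap $110,219.37 already reached (YTD $115,855.47), so $0.00
Charitable contribution: $310.85
Roth 401(k) contribution: $3,343.99 × 0.0275 = $91.96
Total deductions = $200.64 + $133.76 + $752.40 + $60.19 + $16.72 + $16.72 + $0.00 + $310.85 + $91.96 = $1,583.24
Net pay = $3,343.99 − $1,583.24 = $1,760.75

$1,760.75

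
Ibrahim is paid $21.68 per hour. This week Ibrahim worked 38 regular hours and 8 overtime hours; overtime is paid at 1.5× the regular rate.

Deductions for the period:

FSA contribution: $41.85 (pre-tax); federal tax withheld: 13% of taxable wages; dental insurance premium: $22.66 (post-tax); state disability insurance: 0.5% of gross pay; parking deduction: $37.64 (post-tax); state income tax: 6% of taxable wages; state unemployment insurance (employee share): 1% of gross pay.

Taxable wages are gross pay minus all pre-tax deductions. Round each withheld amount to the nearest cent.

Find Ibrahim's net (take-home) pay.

$767.58

Regular pay: 38 × $21.68 = $823.84
Overtime pay: 8 × $21.68 × 1.5 = $260.16
Gross pay = $823.84 + $260.16 = $1,084.00
FSA contribution: $41.85
Taxable wages = $1,084.00 − $41.85 = $1,042.15
Federal tax withheld: $1,042.15 × 0.13 = $135.48
State income tax: $1,042.15 × 0.06 = $62.53
State unemployment insurance (employee share): $1,084.00 × 0.01 = $10.84
State disability insurance: $1,084.00 × 0.005 = $5.42
Dental insurance premium: $22.66
Parking deduction: $37.64
Total deductions = $41.85 + $135.48 + $62.53 + $10.84 + $5.42 + $22.66 + $37.64 = $316.42
Net pay = $1,084.00 − $316.42 = $767.58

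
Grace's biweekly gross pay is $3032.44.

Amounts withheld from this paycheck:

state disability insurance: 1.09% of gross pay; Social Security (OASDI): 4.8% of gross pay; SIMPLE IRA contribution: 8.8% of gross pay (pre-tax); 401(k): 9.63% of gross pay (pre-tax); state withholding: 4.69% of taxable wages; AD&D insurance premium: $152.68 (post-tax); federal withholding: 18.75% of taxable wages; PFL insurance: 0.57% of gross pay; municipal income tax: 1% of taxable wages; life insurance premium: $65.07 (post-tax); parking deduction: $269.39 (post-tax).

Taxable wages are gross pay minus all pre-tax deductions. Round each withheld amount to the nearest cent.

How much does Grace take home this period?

$1186.00

401(k): $3032.44 × 0.0963 = $292.02
SIMPLE IRA contribution: $3032.44 × 0.088 = $266.85
Pre-tax total = $292.02 + $266.85 = $558.87
Taxable wages = $3032.44 − $558.87 = $2473.57
State withholding: $2473.57 × 0.0469 = $116.01
Federal withholding: $2473.57 × 0.1875 = $463.79
Municipal income tax: $2473.57 × 0.01 = $24.74
PFL insurance: $3032.44 × 0.0057 = $17.28
Social Security (OASDI): $3032.44 × 0.048 = $145.56
State disability insurance: $3032.44 × 0.0109 = $33.05
AD&D insurance premium: $152.68
Life insurance premium: $65.07
Parking deduction: $269.39
Total deductions = $292.02 + $266.85 + $116.01 + $463.79 + $24.74 + $17.28 + $145.56 + $33.05 + $152.68 + $65.07 + $269.39 = $1846.44
Net pay = $3032.44 − $1846.44 = $1186.00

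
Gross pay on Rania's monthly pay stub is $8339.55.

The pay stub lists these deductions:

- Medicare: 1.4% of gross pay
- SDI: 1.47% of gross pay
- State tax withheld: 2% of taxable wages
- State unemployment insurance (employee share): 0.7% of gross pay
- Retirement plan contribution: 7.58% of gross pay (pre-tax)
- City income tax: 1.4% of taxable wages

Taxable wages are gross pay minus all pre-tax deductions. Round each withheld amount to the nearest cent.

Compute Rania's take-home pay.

Retirement plan contribution: $8339.55 × 0.0758 = $632.14
Taxable wages = $8339.55 − $632.14 = $7707.41
State tax withheld: $7707.41 × 0.02 = $154.15
City income tax: $7707.41 × 0.014 = $107.90
Medicare: $8339.55 × 0.014 = $116.75
SDI: $8339.55 × 0.0147 = $122.59
State unemployment insurance (employee share): $8339.55 × 0.007 = $58.38
Total deductions = $632.14 + $154.15 + $107.90 + $116.75 + $122.59 + $58.38 = $1191.91
Net pay = $8339.55 − $1191.91 = $7147.64

$7147.64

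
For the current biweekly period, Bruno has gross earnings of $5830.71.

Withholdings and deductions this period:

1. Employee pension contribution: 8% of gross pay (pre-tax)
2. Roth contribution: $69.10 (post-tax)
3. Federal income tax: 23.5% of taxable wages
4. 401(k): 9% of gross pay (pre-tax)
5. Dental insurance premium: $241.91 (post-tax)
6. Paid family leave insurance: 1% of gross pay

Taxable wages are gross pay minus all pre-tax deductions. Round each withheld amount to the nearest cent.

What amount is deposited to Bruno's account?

$3332.89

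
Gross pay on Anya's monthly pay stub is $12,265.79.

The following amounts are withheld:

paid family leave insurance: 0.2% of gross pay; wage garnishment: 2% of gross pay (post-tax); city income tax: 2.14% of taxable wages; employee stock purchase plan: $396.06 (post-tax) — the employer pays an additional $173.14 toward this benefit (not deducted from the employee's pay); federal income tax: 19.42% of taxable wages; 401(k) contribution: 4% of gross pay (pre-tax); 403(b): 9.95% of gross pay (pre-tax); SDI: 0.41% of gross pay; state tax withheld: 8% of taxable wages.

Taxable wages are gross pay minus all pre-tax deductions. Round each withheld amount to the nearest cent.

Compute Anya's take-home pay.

$6,718.54

403(b): $12,265.79 × 0.0995 = $1,220.45
401(k) contribution: $12,265.79 × 0.04 = $490.63
Pre-tax total = $1,220.45 + $490.63 = $1,711.08
Taxable wages = $12,265.79 − $1,711.08 = $10,554.71
State tax withheld: $10,554.71 × 0.08 = $844.38
Federal income tax: $10,554.71 × 0.1942 = $2,049.72
City income tax: $10,554.71 × 0.0214 = $225.87
Paid family leave insurance: $12,265.79 × 0.002 = $24.53
SDI: $12,265.79 × 0.0041 = $50.29
Wage garnishment: $12,265.79 × 0.02 = $245.32
Employee stock purchase plan: $396.06
(Employer's $173.14 toward employee stock purchase plan is not withheld from the employee.)
Total deductions = $1,220.45 + $490.63 + $844.38 + $2,049.72 + $225.87 + $24.53 + $50.29 + $245.32 + $396.06 = $5,547.25
Net pay = $12,265.79 − $5,547.25 = $6,718.54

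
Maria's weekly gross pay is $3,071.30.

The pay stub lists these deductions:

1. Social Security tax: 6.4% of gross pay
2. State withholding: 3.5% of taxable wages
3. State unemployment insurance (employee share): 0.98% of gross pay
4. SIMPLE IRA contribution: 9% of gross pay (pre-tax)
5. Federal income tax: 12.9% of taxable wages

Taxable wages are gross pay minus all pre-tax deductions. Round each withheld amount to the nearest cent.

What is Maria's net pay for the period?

SIMPLE IRA contribution: $3,071.30 × 0.09 = $276.42
Taxable wages = $3,071.30 − $276.42 = $2,794.88
State withholding: $2,794.88 × 0.035 = $97.82
Federal income tax: $2,794.88 × 0.129 = $360.54
State unemployment insurance (employee share): $3,071.30 × 0.0098 = $30.10
Social Security tax: $3,071.30 × 0.064 = $196.56
Total deductions = $276.42 + $97.82 + $360.54 + $30.10 + $196.56 = $961.44
Net pay = $3,071.30 − $961.44 = $2,109.86

$2,109.86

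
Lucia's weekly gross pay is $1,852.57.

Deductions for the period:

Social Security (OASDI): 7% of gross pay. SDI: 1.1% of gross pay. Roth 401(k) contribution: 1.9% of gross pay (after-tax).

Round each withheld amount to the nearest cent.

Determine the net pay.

Social Security (OASDI): $1,852.57 × 0.07 = $129.68
SDI: $1,852.57 × 0.011 = $20.38
Roth 401(k) contribution: $1,852.57 × 0.019 = $35.20
Total deductions = $129.68 + $20.38 + $35.20 = $185.26
Net pay = $1,852.57 − $185.26 = $1,667.31

$1,667.31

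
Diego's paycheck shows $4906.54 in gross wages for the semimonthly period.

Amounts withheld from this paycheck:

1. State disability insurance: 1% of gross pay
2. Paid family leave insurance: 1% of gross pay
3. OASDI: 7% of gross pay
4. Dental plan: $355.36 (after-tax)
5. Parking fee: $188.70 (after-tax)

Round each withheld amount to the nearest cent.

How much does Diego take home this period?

$3920.88

OASDI: $4906.54 × 0.07 = $343.46
State disability insurance: $4906.54 × 0.01 = $49.07
Paid family leave insurance: $4906.54 × 0.01 = $49.07
Parking fee: $188.70
Dental plan: $355.36
Total deductions = $343.46 + $49.07 + $49.07 + $188.70 + $355.36 = $985.66
Net pay = $4906.54 − $985.66 = $3920.88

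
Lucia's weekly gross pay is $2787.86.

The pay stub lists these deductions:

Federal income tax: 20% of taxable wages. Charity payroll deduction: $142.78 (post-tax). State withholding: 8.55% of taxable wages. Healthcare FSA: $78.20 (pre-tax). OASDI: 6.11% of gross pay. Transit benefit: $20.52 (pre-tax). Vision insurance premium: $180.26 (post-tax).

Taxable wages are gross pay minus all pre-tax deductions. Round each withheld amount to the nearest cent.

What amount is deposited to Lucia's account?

$1428.01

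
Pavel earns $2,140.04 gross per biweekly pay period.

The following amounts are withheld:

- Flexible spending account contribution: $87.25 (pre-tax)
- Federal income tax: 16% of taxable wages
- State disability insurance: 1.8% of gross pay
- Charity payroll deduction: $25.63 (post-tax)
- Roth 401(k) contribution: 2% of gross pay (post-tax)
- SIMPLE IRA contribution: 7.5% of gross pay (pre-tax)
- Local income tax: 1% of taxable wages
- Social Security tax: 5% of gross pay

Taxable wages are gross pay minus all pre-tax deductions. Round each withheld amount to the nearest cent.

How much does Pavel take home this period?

SIMPLE IRA contribution: $2,140.04 × 0.075 = $160.50
Flexible spending account contribution: $87.25
Pre-tax total = $160.50 + $87.25 = $247.75
Taxable wages = $2,140.04 − $247.75 = $1,892.29
Federal income tax: $1,892.29 × 0.16 = $302.77
Local income tax: $1,892.29 × 0.01 = $18.92
State disability insurance: $2,140.04 × 0.018 = $38.52
Social Security tax: $2,140.04 × 0.05 = $107.00
Roth 401(k) contribution: $2,140.04 × 0.02 = $42.80
Charity payroll deduction: $25.63
Total deductions = $160.50 + $87.25 + $302.77 + $18.92 + $38.52 + $107.00 + $42.80 + $25.63 = $783.39
Net pay = $2,140.04 − $783.39 = $1,356.65

$1,356.65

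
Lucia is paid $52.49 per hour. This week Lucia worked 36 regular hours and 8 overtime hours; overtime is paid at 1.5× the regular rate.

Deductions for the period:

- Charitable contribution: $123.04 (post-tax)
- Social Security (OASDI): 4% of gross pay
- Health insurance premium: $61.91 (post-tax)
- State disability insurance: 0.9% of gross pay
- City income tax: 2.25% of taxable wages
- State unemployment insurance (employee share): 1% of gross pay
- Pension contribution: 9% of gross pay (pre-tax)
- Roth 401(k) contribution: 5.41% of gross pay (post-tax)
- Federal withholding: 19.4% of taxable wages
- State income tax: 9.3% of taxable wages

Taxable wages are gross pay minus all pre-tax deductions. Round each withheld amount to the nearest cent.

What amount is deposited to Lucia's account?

$1,113.22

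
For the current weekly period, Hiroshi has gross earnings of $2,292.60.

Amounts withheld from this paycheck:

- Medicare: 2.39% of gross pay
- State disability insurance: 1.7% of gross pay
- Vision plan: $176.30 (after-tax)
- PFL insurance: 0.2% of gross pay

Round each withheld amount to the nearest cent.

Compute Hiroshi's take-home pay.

PFL insurance: $2,292.60 × 0.002 = $4.59
State disability insurance: $2,292.60 × 0.017 = $38.97
Medicare: $2,292.60 × 0.0239 = $54.79
Vision plan: $176.30
Total deductions = $4.59 + $38.97 + $54.79 + $176.30 = $274.65
Net pay = $2,292.60 − $274.65 = $2,017.95

$2,017.95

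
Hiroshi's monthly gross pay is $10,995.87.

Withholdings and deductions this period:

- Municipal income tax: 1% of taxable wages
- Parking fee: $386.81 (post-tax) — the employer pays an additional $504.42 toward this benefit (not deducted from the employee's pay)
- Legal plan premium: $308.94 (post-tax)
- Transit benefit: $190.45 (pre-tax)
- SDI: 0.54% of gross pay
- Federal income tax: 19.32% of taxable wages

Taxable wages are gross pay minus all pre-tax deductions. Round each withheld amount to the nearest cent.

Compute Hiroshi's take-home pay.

Transit benefit: $190.45
Taxable wages = $10,995.87 − $190.45 = $10,805.42
Federal income tax: $10,805.42 × 0.1932 = $2,087.61
Municipal income tax: $10,805.42 × 0.01 = $108.05
SDI: $10,995.87 × 0.0054 = $59.38
Parking fee: $386.81
Legal plan premium: $308.94
(Employer's $504.42 toward parking fee is not withheld from the employee.)
Total deductions = $190.45 + $2,087.61 + $108.05 + $59.38 + $386.81 + $308.94 = $3,141.24
Net pay = $10,995.87 − $3,141.24 = $7,854.63

$7,854.63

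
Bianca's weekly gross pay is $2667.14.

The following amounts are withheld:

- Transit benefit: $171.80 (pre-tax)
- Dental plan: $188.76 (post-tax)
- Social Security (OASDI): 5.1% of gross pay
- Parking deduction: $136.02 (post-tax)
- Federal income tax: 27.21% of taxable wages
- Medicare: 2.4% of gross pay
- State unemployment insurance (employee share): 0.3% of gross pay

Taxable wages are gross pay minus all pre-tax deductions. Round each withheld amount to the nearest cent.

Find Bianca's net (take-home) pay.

Transit benefit: $171.80
Taxable wages = $2667.14 − $171.80 = $2495.34
Federal income tax: $2495.34 × 0.2721 = $678.98
Social Security (OASDI): $2667.14 × 0.051 = $136.02
Medicare: $2667.14 × 0.024 = $64.01
State unemployment insurance (employee share): $2667.14 × 0.003 = $8.00
Dental plan: $188.76
Parking deduction: $136.02
Total deductions = $171.80 + $678.98 + $136.02 + $64.01 + $8.00 + $188.76 + $136.02 = $1383.59
Net pay = $2667.14 − $1383.59 = $1283.55

$1283.55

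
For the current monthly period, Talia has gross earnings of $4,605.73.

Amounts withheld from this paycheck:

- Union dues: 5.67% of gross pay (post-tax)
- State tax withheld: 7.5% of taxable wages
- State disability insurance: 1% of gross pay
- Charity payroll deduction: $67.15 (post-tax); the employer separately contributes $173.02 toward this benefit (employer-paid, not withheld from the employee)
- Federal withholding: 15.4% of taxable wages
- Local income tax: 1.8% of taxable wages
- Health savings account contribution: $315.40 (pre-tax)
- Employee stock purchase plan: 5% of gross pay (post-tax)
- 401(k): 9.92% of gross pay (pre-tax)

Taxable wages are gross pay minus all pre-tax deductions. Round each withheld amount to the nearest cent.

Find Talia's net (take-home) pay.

401(k): $4,605.73 × 0.0992 = $456.89
Health savings account contribution: $315.40
Pre-tax total = $456.89 + $315.40 = $772.29
Taxable wages = $4,605.73 − $772.29 = $3,833.44
Local income tax: $3,833.44 × 0.018 = $69.00
Federal withholding: $3,833.44 × 0.154 = $590.35
State tax withheld: $3,833.44 × 0.075 = $287.51
State disability insurance: $4,605.73 × 0.01 = $46.06
Employee stock purchase plan: $4,605.73 × 0.05 = $230.29
Union dues: $4,605.73 × 0.0567 = $261.14
Charity payroll deduction: $67.15
(Employer's $173.02 toward charity payroll deduction is not withheld from the employee.)
Total deductions = $456.89 + $315.40 + $69.00 + $590.35 + $287.51 + $46.06 + $230.29 + $261.14 + $67.15 = $2,323.79
Net pay = $4,605.73 − $2,323.79 = $2,281.94

$2,281.94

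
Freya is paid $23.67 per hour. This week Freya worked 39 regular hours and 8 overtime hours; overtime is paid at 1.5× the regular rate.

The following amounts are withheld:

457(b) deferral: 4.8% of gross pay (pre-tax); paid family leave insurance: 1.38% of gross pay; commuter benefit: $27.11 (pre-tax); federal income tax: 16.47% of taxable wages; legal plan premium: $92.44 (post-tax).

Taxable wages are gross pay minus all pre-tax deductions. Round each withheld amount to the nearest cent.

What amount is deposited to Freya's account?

$828.21

Regular pay: 39 × $23.67 = $923.13
Overtime pay: 8 × $23.67 × 1.5 = $284.04
Gross pay = $923.13 + $284.04 = $1,207.17
457(b) deferral: $1,207.17 × 0.048 = $57.94
Commuter benefit: $27.11
Pre-tax total = $57.94 + $27.11 = $85.05
Taxable wages = $1,207.17 − $85.05 = $1,122.12
Federal income tax: $1,122.12 × 0.1647 = $184.81
Paid family leave insurance: $1,207.17 × 0.0138 = $16.66
Legal plan premium: $92.44
Total deductions = $57.94 + $27.11 + $184.81 + $16.66 + $92.44 = $378.96
Net pay = $1,207.17 − $378.96 = $828.21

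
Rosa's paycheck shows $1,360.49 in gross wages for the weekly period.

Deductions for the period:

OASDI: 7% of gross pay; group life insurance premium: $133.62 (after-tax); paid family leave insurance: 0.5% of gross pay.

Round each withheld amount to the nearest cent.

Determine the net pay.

$1,124.84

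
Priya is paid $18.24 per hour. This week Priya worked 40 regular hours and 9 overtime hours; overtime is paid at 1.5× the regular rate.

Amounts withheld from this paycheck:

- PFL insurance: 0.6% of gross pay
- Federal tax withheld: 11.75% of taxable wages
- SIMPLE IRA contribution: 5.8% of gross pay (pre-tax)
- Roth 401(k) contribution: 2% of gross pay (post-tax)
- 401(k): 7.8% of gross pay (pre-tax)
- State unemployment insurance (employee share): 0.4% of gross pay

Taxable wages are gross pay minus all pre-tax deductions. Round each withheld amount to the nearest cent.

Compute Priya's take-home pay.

Regular pay: 40 × $18.24 = $729.60
Overtime pay: 9 × $18.24 × 1.5 = $246.24
Gross pay = $729.60 + $246.24 = $975.84
401(k): $975.84 × 0.078 = $76.12
SIMPLE IRA contribution: $975.84 × 0.058 = $56.60
Pre-tax total = $76.12 + $56.60 = $132.72
Taxable wages = $975.84 − $132.72 = $843.12
Federal tax withheld: $843.12 × 0.1175 = $99.07
State unemployment insurance (employee share): $975.84 × 0.004 = $3.90
PFL insurance: $975.84 × 0.006 = $5.86
Roth 401(k) contribution: $975.84 × 0.02 = $19.52
Total deductions = $76.12 + $56.60 + $99.07 + $3.90 + $5.86 + $19.52 = $261.07
Net pay = $975.84 − $261.07 = $714.77

$714.77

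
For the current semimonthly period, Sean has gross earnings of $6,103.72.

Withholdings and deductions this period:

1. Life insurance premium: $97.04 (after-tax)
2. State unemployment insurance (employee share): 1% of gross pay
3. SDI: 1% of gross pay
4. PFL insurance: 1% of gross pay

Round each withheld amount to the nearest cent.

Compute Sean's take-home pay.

$5,823.56

State unemployment insurance (employee share): $6,103.72 × 0.01 = $61.04
SDI: $6,103.72 × 0.01 = $61.04
PFL insurance: $6,103.72 × 0.01 = $61.04
Life insurance premium: $97.04
Total deductions = $61.04 + $61.04 + $61.04 + $97.04 = $280.16
Net pay = $6,103.72 − $280.16 = $5,823.56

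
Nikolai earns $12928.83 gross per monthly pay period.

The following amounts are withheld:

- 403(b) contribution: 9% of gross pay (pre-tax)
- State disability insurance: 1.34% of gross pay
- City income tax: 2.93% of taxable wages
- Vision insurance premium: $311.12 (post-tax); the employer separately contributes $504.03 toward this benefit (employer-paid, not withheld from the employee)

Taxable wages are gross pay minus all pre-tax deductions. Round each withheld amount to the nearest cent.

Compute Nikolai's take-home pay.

$10936.15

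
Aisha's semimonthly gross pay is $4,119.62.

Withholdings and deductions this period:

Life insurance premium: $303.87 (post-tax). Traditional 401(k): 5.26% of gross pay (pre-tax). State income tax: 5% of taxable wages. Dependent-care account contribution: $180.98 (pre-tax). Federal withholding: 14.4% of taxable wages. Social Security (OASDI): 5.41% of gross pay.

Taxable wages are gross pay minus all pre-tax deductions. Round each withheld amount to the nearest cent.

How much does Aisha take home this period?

$2,473.15

Traditional 401(k): $4,119.62 × 0.0526 = $216.69
Dependent-care account contribution: $180.98
Pre-tax total = $216.69 + $180.98 = $397.67
Taxable wages = $4,119.62 − $397.67 = $3,721.95
State income tax: $3,721.95 × 0.05 = $186.10
Federal withholding: $3,721.95 × 0.144 = $535.96
Social Security (OASDI): $4,119.62 × 0.0541 = $222.87
Life insurance premium: $303.87
Total deductions = $216.69 + $180.98 + $186.10 + $535.96 + $222.87 + $303.87 = $1,646.47
Net pay = $4,119.62 − $1,646.47 = $2,473.15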